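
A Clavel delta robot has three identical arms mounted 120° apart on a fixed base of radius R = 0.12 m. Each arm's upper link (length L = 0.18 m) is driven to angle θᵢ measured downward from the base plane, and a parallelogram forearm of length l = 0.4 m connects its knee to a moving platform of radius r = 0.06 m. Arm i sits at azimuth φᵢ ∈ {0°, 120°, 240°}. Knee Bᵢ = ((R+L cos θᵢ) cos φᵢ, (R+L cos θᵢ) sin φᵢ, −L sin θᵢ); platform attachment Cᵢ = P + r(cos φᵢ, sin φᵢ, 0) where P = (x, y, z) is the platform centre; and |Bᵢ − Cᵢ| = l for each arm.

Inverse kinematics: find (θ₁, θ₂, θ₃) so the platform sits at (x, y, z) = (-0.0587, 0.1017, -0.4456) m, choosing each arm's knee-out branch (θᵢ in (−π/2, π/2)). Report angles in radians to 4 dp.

rotate P by −φ1: (-0.0587, 0.1017, -0.4456)
  A cos θ + B sin θ = C:  0.1187·cos θ + -0.4456·sin θ = -0.2650
  γ=atan2(-0.4456,0.1187)=-1.3105;  ψ=arccos(-0.5746)=2.1829;  θ1=γ+ψ≈0.8725
arm 2 (φ=120.0°): x'=0.1174, y'=0.0000
  A cos θ + B sin θ = C:  -0.0574·cos θ + -0.4456·sin θ = -0.2063
  θ2 = atan2(B,A) + arccos(C/0.4493) = 0.3488
rotate P by −φ3: (-0.0587, -0.1017, -0.4456)
  A=0.1187, B=-0.4456, C=(l²−L²−A²−y'²−z²)/(2L)=-0.2650
  θ3 = atan2(B,A) + arccos(C/0.4611) = 0.8725

θ₁ = 0.8725, θ₂ = 0.3488, θ₃ = 0.8725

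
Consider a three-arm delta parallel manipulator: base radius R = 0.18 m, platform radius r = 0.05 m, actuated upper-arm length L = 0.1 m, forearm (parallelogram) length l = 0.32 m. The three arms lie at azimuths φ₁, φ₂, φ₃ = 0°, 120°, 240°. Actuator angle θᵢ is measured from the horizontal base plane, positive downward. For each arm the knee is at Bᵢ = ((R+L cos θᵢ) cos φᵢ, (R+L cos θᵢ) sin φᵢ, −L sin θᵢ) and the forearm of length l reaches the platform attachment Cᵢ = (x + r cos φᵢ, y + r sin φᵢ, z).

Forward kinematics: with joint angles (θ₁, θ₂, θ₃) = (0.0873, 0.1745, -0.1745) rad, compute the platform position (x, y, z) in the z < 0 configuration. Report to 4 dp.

φ1=0.0°: virtual centre (0.2296, 0.0000, -0.0087), radius l
arm 2 at φ=120.0°: e+L cos θ2 = 0.2285;  centre 2 = (-0.1142, 0.1979, -0.0174)
arm 3 at φ=240.0°: e+L cos θ3 = 0.2285;  centre 3 = (-0.1142, -0.1979, 0.0174)
|centre ₂|²−|centre ₁|² = -0.0003;  |centre ₃|²−|centre ₁|² = -0.0003
[-0.6877 0.3957 -0.0173]·P = -0.0003;  [-0.6877 -0.3957 0.0522]·P = -0.0003
det = 0.5443;  x = 0.0004+0.0254z,  y = 0.0000+0.0877z
quadratic in z: (1.0083)z²+(0.0058)z+(-0.0498)=0, √Δ=0.4482 → z ∈ {-0.2251, 0.2194}; z = -0.2251 (taking z<0)
x = -0.0053, y = -0.0198

(-0.0053, -0.0198, -0.2251)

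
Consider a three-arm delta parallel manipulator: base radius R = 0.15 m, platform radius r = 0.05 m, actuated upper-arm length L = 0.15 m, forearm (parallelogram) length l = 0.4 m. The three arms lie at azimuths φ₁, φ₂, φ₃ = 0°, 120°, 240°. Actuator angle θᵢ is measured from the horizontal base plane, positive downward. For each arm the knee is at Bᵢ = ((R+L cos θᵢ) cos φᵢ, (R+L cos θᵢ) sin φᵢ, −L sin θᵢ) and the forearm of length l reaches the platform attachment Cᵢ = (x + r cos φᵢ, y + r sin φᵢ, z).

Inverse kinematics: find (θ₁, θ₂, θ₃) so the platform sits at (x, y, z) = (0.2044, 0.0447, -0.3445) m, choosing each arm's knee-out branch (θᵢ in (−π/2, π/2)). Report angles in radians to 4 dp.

θ₁ = -0.3491, θ₂ = 0.8728, θ₃ = 1.1346

rotate P by −φ1: (0.2044, 0.0447, -0.3445)
  A cos θ + B sin θ = C:  -0.1044·cos θ + -0.3445·sin θ = 0.0197
  √(A²+B²)=0.3600;  θ1 = -1.8650+1.5159 ≈ -0.3491
rotate P by −φ2: (-0.0635, -0.1994, -0.3445)
  A=0.1635, B=-0.3445, C=(l²−L²−A²−y'²−z²)/(2L)=-0.1589
  √(A²+B²)=0.3813;  θ2 = -1.1277+2.0005 ≈ 0.8728
φ3=240.0° → target in arm frame (-0.1409, 0.1547)
  A cos θ + B sin θ = C:  0.2409·cos θ + -0.3445·sin θ = -0.2105
  √(A²+B²)=0.4204;  θ3 = -0.9605+2.0952 ≈ 1.1346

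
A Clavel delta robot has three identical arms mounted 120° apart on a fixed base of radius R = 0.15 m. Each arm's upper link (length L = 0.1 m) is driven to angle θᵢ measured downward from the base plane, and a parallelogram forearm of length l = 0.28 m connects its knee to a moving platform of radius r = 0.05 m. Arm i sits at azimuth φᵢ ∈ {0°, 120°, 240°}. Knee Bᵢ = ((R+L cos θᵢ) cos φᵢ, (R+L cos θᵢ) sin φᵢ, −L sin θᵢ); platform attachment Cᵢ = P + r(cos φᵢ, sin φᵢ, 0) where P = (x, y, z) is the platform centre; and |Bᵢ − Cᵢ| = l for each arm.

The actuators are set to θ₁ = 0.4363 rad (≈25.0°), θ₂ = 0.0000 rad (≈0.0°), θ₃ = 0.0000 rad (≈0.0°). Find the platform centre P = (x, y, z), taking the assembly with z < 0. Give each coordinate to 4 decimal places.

arm 1 at φ=0.0°: e+L cos θ1 = 0.1906;  S1 = (0.1906, 0.0000, -0.0423)
φ2=120.0°: virtual centre (-0.1000, 0.1732, 0.0000), radius l
arm 3 at φ=240.0°: e+L cos θ3 = 0.2000;  S3 = (-0.1000, -0.1732, 0.0000)
subtract pairs → two planes through P
linear system: -0.5813x+0.3464y = 0.0019−0.0845z; -0.5813x+-0.3464y = 0.0019−0.0845z
det = 0.4027;  x = -0.0032+0.1454z,  y = 0.0000+0.0000z
into |P−S₁|² = l²: 1.0211z² + 0.0281z + -0.0390 = 0;  Δ = 0.1602;  z = -0.2098 or 0.1822 → z<0 root = -0.2098
x = -0.0337, y = 0.0000

(-0.0337, 0.0000, -0.2098)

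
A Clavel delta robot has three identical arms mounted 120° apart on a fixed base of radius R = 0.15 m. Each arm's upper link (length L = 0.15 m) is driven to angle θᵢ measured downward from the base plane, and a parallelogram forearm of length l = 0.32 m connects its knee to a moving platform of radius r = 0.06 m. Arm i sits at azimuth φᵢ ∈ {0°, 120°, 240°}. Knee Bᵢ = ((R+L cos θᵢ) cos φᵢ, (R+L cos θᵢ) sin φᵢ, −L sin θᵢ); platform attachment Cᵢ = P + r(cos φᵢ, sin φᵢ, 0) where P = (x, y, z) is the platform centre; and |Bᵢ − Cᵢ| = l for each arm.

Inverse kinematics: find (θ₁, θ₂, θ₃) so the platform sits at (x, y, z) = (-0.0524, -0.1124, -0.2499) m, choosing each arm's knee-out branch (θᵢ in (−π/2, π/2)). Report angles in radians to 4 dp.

arm 1 (φ=0.0°): x'=-0.0524, y'=-0.1124
  A=0.1424, B=-0.2499, C=(l²−L²−A²−y'²−z²)/(2L)=-0.0515
  √(A²+B²)=0.2876;  θ1 = -1.0529+1.7510 ≈ 0.6981
φ2=120.0° → target in arm frame (-0.0711, 0.1016)
  A=0.1611, B=-0.2499, C=(l²−L²−A²−y'²−z²)/(2L)=-0.0628
  γ=atan2(-0.2499,0.1611)=-0.9981;  ψ=arccos(-0.2111)=1.7835;  θ2=γ+ψ≈0.7855
rotate P by −φ3: (0.1235, 0.0108, -0.2499)
  A cos θ + B sin θ = C:  -0.0335·cos θ + -0.2499·sin θ = 0.0540
  √(A²+B²)=0.2521;  θ3 = -1.7042+1.3549 ≈ -0.3494

θ₁ = 0.6981, θ₂ = 0.7855, θ₃ = -0.3494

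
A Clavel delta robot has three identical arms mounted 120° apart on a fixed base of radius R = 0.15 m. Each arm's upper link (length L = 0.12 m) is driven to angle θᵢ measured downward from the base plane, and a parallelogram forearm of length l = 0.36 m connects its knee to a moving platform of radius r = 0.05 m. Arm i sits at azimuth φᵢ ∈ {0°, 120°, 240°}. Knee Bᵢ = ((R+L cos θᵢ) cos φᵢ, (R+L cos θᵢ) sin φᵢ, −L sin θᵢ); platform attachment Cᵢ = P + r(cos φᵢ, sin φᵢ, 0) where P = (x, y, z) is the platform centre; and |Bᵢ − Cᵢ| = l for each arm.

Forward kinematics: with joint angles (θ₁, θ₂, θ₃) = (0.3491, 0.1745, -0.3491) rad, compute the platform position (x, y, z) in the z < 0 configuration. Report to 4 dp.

φ1=0.0°: virtual centre (0.2128, 0.0000, -0.0410), radius l
centre 2 = (0.2182·cos120.0°, 0.2182·sin120.0°, -0.0208) = (-0.1091, 0.1889, -0.0208)
centre 3 = (0.2128·cos240.0°, 0.2128·sin240.0°, 0.0410) = (-0.1064, -0.1843, 0.0410)
subtract pairs → two planes through P
plane₁₂: -0.6437x+0.3779y+0.0404z = 0.0011
det = 0.4784;  x = -0.0008+0.1608z,  y = 0.0014+0.1670z
into |P−centre ₁|² = l²: 1.0537z² + 0.0139z + -0.0823 = 0;  Δ = 0.3470;  z = -0.2861 or 0.2729 → z<0 root = -0.2861
x = -0.0468, y = -0.0463

(-0.0468, -0.0463, -0.2861)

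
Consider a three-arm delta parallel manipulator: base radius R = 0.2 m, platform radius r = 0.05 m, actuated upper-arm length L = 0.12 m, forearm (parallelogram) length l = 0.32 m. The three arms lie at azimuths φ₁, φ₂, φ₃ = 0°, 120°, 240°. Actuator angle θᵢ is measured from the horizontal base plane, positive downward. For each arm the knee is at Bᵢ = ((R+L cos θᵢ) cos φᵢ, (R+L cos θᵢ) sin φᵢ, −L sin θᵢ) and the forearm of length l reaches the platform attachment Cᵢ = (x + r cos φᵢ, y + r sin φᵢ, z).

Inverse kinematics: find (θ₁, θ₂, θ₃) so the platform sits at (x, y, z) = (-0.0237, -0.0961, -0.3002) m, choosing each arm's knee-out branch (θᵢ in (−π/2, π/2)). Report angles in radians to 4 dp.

θ₁ = 1.0469, θ₂ = 1.3088, θ₃ = 0.2615

φ1=0.0° → target in arm frame (-0.0237, -0.0961)
  A cos θ + B sin θ = C:  0.1737·cos θ + -0.3002·sin θ = -0.1730
  √(A²+B²)=0.3468;  θ1 = -1.0463+2.0931 ≈ 1.0469
rotate P by −φ2: (-0.0714, 0.0686, -0.3002)
  A cos θ + B sin θ = C:  0.2214·cos θ + -0.3002·sin θ = -0.2326
  √(A²+B²)=0.3730;  θ2 = -0.9354+2.2442 ≈ 1.3088
rotate P by −φ3: (0.0951, 0.0275, -0.3002)
  A=0.0549, B=-0.3002, C=(l²−L²−A²−y'²−z²)/(2L)=-0.0246
  √(A²+B²)=0.3052;  θ3 = -1.3898+1.6514 ≈ 0.2615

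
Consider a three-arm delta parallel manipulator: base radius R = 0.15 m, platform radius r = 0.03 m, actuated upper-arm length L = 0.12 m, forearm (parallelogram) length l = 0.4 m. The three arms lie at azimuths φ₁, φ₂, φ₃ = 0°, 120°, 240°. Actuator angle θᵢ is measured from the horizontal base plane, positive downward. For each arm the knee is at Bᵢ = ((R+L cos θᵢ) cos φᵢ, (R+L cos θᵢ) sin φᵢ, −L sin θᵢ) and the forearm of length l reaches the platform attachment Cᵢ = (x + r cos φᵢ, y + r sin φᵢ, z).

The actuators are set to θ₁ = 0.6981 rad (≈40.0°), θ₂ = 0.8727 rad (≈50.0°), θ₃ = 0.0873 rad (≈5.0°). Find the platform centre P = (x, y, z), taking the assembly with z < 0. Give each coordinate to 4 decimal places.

(-0.0279, -0.0944, -0.3830)

O1 = (0.2119·cos0.0°, 0.2119·sin0.0°, -0.0771) = (0.2119, 0.0000, -0.0771)
φ2=120.0°: virtual centre (-0.0986, 0.1707, -0.0919), radius l
arm 3 at φ=240.0°: ρ3 = 0.2395;  O3 = (-0.1198, -0.2075, -0.0105)
eliminate P² terms by subtracting sphere 1 from 2 and 3
linear system: -0.6210x+0.3414y = -0.0036−-0.0296z; -0.6634x+-0.4149y = 0.0066−0.1333z
det = 0.4842;  x = -0.0016+0.0687z,  y = -0.0134+0.2116z
into |P−O₁|² = l²: 1.0495z² + 0.1193z + -0.1083 = 0;  Δ = 0.4687;  z = -0.3830 or 0.2693 → z<0 root = -0.3830
x = -0.0279, y = -0.0944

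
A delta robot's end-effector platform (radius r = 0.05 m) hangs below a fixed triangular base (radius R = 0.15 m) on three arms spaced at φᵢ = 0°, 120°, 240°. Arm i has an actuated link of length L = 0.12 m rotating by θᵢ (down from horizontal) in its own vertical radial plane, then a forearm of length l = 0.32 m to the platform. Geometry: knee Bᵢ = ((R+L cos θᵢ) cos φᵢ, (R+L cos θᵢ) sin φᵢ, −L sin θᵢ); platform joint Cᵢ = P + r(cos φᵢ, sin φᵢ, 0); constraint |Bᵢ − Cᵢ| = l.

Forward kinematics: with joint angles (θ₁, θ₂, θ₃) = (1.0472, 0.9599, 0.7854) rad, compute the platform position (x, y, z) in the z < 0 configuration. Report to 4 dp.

arm 1 at φ=0.0°: e+L cos θ1 = 0.1600;  O1 = (0.1600, 0.0000, -0.1039)
arm 2 at φ=120.0°: e+L cos θ2 = 0.1688;  O2 = (-0.0844, 0.1462, -0.0983)
arm 3 at φ=240.0°: e+L cos θ3 = 0.1849;  O3 = (-0.0924, -0.1601, -0.0849)
subtract pairs → two planes through P
plane₁₂: -0.4888x+0.2924y+0.0113z = 0.0018
Cramer: x(z) = -0.0066+0.0485z;  y(z) = -0.0051+0.0426z
quadratic in z: (1.0042)z²+(0.1912)z+(-0.0638)=0, √Δ=0.5412 → z ∈ {-0.3647, 0.1742}; z = -0.3647 (taking z<0)
x = -0.0243, y = -0.0206

(-0.0243, -0.0206, -0.3647)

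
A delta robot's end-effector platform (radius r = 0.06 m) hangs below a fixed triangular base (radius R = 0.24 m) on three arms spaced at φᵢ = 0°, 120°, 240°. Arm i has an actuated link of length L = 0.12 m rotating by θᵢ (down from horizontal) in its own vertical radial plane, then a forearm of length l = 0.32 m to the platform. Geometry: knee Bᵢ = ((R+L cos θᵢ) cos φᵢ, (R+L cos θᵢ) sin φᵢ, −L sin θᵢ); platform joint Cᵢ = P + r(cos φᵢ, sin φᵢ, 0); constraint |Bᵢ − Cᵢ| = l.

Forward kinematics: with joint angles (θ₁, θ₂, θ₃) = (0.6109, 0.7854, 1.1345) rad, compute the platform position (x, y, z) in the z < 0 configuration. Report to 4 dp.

(0.0338, 0.0309, -0.2729)

arm 1 at φ=0.0°: (R−r)+L cos θ1 = 0.2783;  O1 = (0.2783, 0.0000, -0.0688)
arm 2 at φ=120.0°: (R−r)+L cos θ2 = 0.2649;  O2 = (-0.1324, 0.2294, -0.0849)
O3 = (0.2307·cos240.0°, 0.2307·sin240.0°, -0.1088) = (-0.1154, -0.1998, -0.1088)
subtract pairs → two planes through P
[-0.8214 0.4587 -0.0320]·P = -0.0048;  [-0.7873 -0.3996 -0.0799]·P = -0.0171
Cramer: x(z) = 0.0142-0.0717z;  y(z) = 0.0149-0.0586z
sphere 1 gives Az²+Bz+C=0 with A=1.0086, B=0.1738, C=-0.0277;  B²−4AC=0.1419;  roots -0.2729, 0.1006;  negative root z = -0.2729
x = 0.0338, y = 0.0309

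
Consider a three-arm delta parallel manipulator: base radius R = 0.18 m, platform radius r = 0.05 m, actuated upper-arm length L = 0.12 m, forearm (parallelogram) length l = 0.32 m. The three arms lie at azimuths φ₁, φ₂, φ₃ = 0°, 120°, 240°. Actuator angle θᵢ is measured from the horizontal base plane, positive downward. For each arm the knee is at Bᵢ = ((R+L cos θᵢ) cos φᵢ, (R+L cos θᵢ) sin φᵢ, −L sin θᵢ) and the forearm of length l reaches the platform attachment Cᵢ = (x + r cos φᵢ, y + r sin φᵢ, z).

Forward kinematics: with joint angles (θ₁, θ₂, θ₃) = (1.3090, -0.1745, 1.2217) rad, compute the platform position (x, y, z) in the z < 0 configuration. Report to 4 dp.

(-0.0827, 0.1229, -0.2828)

centre 1 = (0.1611·cos0.0°, 0.1611·sin0.0°, -0.1159) = (0.1611, 0.0000, -0.1159)
centre 2 = (0.2482·cos120.0°, 0.2482·sin120.0°, 0.0208) = (-0.1241, 0.2149, 0.0208)
centre 3 = (0.1710·cos240.0°, 0.1710·sin240.0°, -0.1128) = (-0.0855, -0.1481, -0.1128)
|centre ₂|²−|centre ₁|² = 0.0227;  |centre ₃|²−|centre ₁|² = 0.0026
[-0.5703 0.4299 0.2735]·P = 0.0227;  [-0.4932 -0.2963 0.0063]·P = 0.0026
Cramer: x(z) = -0.0205+0.2198z;  y(z) = 0.0254-0.3446z
quadratic in z: (1.1671)z²+(0.1345)z+(-0.0553)=0, √Δ=0.5257 → z ∈ {-0.2828, 0.1676}; z = -0.2828 (taking z<0)
x = -0.0827, y = 0.1229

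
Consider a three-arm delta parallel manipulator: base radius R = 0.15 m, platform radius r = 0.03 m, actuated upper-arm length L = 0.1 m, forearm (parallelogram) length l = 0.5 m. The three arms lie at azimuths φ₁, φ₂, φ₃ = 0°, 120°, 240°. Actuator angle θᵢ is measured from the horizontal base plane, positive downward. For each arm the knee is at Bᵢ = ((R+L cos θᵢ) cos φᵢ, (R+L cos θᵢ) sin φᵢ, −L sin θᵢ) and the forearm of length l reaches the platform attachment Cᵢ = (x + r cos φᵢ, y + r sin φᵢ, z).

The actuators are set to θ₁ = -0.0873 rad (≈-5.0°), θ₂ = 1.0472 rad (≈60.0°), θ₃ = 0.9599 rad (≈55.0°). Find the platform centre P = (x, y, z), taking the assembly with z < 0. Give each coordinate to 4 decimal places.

arm 1 at φ=0.0°: (R−r)+L cos θ1 = 0.2196;  O1 = (0.2196, 0.0000, 0.0087)
φ2=120.0°: virtual centre (-0.0850, 0.1472, -0.0866), radius l
φ3=240.0°: virtual centre (-0.0887, -0.1536, -0.0819), radius l
eliminate P² terms by subtracting sphere 1 from 2 and 3
linear system: -0.6092x+0.2944y = -0.0119−-0.1906z; -0.6166x+-0.3072y = -0.0101−-0.1813z
det = 0.3687;  x = 0.0180+-0.3036z,  y = -0.0032+0.0193z
sphere 1 gives Az²+Bz+C=0 with A=1.0925, B=0.1048, C=-0.2093;  B²−4AC=0.9255;  roots -0.4883, 0.3923;  negative root z = -0.4883
x = 0.1663, y = -0.0126

(0.1663, -0.0126, -0.4883)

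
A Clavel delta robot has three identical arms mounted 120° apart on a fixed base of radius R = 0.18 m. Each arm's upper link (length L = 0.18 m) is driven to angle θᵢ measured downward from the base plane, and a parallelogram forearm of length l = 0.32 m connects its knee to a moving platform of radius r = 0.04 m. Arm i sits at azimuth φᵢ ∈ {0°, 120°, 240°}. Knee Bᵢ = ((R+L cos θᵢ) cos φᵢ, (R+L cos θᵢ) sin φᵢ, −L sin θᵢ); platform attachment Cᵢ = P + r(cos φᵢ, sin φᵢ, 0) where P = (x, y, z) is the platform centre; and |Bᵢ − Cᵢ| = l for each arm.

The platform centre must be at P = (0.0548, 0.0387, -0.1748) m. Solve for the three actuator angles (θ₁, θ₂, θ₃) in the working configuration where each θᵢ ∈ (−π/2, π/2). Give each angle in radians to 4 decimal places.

arm 1 (φ=0.0°): x'=0.0548, y'=0.0387
  A=0.0852, B=-0.1748, C=(l²−L²−A²−y'²−z²)/(2L)=0.0852
  γ=atan2(-0.1748,0.0852)=-1.1173;  ψ=arccos(0.4384)=1.1170;  θ1=γ+ψ≈-0.0003
φ2=120.0° → target in arm frame (0.0061, -0.0668)
  e−x'=0.1339;  (l²−L²−(e−x')²−y'²−z²)/2L = 0.0474
  √(A²+B²)=0.2202;  θ2 = -0.9172+1.3539 ≈ 0.4367
rotate P by −φ3: (-0.0609, 0.0281, -0.1748)
  A cos θ + B sin θ = C:  0.2009·cos θ + -0.1748·sin θ = -0.0048
  √(A²+B²)=0.2663;  θ3 = -0.7160+1.5887 ≈ 0.8727

θ₁ = -0.0003, θ₂ = 0.4367, θ₃ = 0.8727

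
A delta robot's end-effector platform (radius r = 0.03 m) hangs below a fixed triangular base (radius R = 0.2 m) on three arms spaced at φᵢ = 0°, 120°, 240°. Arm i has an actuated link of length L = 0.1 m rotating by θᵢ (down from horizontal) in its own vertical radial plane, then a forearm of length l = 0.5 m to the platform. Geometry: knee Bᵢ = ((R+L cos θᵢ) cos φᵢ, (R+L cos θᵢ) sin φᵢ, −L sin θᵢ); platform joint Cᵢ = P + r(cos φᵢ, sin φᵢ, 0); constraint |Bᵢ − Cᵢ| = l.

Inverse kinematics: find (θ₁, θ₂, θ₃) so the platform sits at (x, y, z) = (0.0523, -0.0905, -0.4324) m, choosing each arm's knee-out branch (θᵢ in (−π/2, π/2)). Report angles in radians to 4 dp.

rotate P by −φ1: (0.0523, -0.0905, -0.4324)
  e−x'=0.1177;  (l²−L²−(e−x')²−y'²−z²)/2L = 0.1549
  √(A²+B²)=0.4481;  θ1 = -1.3050+1.2178 ≈ -0.0873
φ2=120.0° → target in arm frame (-0.1045, 0.0000)
  e−x'=0.2745;  (l²−L²−(e−x')²−y'²−z²)/2L = -0.1117
  θ2 = atan2(B,A) + arccos(C/0.5122) = 0.7855
φ3=240.0° → target in arm frame (0.0522, 0.0905)
  e−x'=0.1178;  (l²−L²−(e−x')²−y'²−z²)/2L = 0.1548
  θ3 = atan2(B,A) + arccos(C/0.4482) = -0.0868

θ₁ = -0.0873, θ₂ = 0.7855, θ₃ = -0.0868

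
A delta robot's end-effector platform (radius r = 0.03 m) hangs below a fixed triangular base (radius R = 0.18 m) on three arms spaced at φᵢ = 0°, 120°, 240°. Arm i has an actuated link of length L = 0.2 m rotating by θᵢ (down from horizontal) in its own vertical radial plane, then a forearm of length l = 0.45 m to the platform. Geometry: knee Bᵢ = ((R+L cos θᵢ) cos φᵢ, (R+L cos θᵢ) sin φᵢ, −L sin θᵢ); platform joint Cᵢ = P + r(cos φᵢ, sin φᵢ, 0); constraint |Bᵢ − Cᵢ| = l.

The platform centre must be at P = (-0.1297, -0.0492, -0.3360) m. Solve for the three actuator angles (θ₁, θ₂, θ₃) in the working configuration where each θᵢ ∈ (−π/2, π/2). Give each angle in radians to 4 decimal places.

arm 1 (φ=0.0°): x'=-0.1297, y'=-0.0492
  A cos θ + B sin θ = C:  0.2797·cos θ + -0.3360·sin θ = -0.0776
  √(A²+B²)=0.4372;  θ1 = -0.8766+1.7493 ≈ 0.8727
arm 2 (φ=120.0°): x'=0.0222, y'=0.1369
  A cos θ + B sin θ = C:  0.1278·cos θ + -0.3360·sin θ = 0.0363
  γ=atan2(-0.3360,0.1278)=-1.2074;  ψ=arccos(0.1011)=1.4695;  θ2=γ+ψ≈0.2621
rotate P by −φ3: (0.1075, -0.0877, -0.3360)
  e−x'=0.0425;  (l²−L²−(e−x')²−y'²−z²)/2L = 0.1002
  θ3 = atan2(B,A) + arccos(C/0.3387) = -0.1746

θ₁ = 0.8727, θ₂ = 0.2621, θ₃ = -0.1746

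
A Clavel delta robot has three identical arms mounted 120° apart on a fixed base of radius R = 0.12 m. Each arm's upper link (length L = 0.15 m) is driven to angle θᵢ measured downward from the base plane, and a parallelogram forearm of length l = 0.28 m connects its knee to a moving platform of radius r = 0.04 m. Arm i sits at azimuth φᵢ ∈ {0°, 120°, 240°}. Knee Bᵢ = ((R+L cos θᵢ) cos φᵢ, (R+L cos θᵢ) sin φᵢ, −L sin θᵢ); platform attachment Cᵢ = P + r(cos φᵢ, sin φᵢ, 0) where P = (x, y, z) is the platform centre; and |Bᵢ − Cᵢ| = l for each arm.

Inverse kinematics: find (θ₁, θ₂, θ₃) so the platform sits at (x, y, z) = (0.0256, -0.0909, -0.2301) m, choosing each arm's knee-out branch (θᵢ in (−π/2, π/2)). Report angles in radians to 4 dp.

θ₁ = 0.3490, θ₂ = 0.9596, θ₃ = 0.0874

φ1=0.0° → target in arm frame (0.0256, -0.0909)
  A cos θ + B sin θ = C:  0.0544·cos θ + -0.2301·sin θ = -0.0276
  θ1 = atan2(B,A) + arccos(C/0.2364) = 0.3490
arm 2 (φ=120.0°): x'=-0.0915, y'=0.0233
  e−x'=0.1715;  (l²−L²−(e−x')²−y'²−z²)/2L = -0.0900
  γ=atan2(-0.2301,0.1715)=-0.9302;  ψ=arccos(-0.3137)=1.8899;  θ2=γ+ψ≈0.9596
rotate P by −φ3: (0.0659, 0.0676, -0.2301)
  A cos θ + B sin θ = C:  0.0141·cos θ + -0.2301·sin θ = -0.0061
  γ=atan2(-0.2301,0.0141)=-1.5097;  ψ=arccos(-0.0263)=1.5971;  θ3=γ+ψ≈0.0874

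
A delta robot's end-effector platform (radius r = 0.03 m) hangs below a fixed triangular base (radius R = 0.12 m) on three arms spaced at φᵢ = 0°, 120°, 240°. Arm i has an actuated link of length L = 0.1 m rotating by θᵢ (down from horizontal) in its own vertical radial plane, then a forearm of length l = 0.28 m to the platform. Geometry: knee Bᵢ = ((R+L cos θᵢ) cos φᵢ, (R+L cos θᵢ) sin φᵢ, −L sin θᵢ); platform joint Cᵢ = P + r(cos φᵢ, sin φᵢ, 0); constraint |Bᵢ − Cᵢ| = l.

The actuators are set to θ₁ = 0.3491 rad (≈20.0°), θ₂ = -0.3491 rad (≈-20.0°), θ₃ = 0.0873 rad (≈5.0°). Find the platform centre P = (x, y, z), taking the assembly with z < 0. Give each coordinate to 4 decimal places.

(-0.0359, 0.0260, -0.2056)

arm 1 at φ=0.0°: e+L cos θ1 = 0.1840;  O1 = (0.1840, 0.0000, -0.0342)
φ2=120.0°: virtual centre (-0.0920, 0.1593, 0.0342), radius l
arm 3 at φ=240.0°: e+L cos θ3 = 0.1896;  O3 = (-0.0948, -0.1642, -0.0087)
subtract pairs → two planes through P
linear system: -0.5519x+0.3186y = 0.0000−0.1368z; -0.5576x+-0.3284y = 0.0010−0.0510z
det = 0.3589;  x = -0.0009+0.1704z,  y = -0.0016+-0.1342z
sphere 1 gives Az²+Bz+C=0 with A=1.0471, B=0.0058, C=-0.0431;  B²−4AC=0.1803;  roots -0.2056, 0.2000;  negative root z = -0.2056
x = -0.0359, y = 0.0260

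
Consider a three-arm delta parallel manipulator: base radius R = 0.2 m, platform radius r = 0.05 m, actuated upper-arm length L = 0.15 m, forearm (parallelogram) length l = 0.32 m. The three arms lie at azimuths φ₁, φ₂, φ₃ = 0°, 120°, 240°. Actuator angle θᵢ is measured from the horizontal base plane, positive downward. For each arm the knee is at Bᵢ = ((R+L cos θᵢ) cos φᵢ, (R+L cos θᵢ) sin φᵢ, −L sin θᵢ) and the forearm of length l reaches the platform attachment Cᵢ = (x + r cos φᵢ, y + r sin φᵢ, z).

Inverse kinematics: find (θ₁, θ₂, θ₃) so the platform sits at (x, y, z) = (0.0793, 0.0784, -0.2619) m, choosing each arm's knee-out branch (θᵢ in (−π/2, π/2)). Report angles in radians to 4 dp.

θ₁ = 0.2617, θ₂ = 0.6110, θ₃ = 1.3089

arm 1 (φ=0.0°): x'=0.0793, y'=0.0784
  e−x'=0.0707;  (l²−L²−(e−x')²−y'²−z²)/2L = 0.0005
  θ1 = atan2(B,A) + arccos(C/0.2713) = 0.2617
rotate P by −φ2: (0.0282, -0.1079, -0.2619)
  e−x'=0.1218;  (l²−L²−(e−x')²−y'²−z²)/2L = -0.0505
  θ2 = atan2(B,A) + arccos(C/0.2888) = 0.6110
arm 3 (φ=240.0°): x'=-0.1075, y'=0.0295
  A=0.2575, B=-0.2619, C=(l²−L²−A²−y'²−z²)/(2L)=-0.1863
  γ=atan2(-0.2619,0.2575)=-0.7938;  ψ=arccos(-0.5072)=2.1027;  θ3=γ+ψ≈1.3089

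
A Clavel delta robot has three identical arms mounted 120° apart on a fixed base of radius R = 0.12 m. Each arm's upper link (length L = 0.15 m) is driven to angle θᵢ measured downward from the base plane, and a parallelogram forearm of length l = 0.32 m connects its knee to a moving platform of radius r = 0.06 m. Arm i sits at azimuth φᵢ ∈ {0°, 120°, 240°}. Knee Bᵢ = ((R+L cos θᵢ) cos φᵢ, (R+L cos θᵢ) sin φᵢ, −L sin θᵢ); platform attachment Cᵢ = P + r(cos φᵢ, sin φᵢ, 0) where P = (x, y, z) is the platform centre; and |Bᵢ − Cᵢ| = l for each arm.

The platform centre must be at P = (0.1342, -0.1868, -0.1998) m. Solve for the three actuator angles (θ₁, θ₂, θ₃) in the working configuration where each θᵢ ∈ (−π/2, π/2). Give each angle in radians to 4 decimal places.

φ1=0.0° → target in arm frame (0.1342, -0.1868)
  A=-0.0742, B=-0.1998, C=(l²−L²−A²−y'²−z²)/(2L)=-0.0014
  γ=atan2(-0.1998,-0.0742)=-1.9264;  ψ=arccos(-0.0066)=1.5774;  θ1=γ+ψ≈-0.3490
rotate P by −φ2: (-0.2289, -0.0228, -0.1998)
  A=0.2889, B=-0.1998, C=(l²−L²−A²−y'²−z²)/(2L)=-0.1466
  γ=atan2(-0.1998,0.2889)=-0.6051;  ψ=arccos(-0.4175)=2.0014;  θ2=γ+ψ≈1.3963
φ3=240.0° → target in arm frame (0.0947, 0.2096)
  A cos θ + B sin θ = C:  -0.0347·cos θ + -0.1998·sin θ = -0.0172
  √(A²+B²)=0.2028;  θ3 = -1.7426+1.6558 ≈ -0.0869

θ₁ = -0.3490, θ₂ = 1.3963, θ₃ = -0.0869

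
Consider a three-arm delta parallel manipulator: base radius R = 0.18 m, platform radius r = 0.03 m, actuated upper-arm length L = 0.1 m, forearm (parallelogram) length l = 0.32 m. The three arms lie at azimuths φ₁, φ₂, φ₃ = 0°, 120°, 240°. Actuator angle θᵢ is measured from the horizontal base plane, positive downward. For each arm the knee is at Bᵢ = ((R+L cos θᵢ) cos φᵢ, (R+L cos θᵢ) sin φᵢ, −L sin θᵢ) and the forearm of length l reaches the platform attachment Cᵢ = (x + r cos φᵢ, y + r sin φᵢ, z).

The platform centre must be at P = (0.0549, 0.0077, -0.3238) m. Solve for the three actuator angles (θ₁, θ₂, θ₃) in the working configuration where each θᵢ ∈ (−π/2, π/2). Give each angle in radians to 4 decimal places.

θ₁ = 0.6106, θ₂ = 1.1344, θ₃ = 1.2216

arm 1 (φ=0.0°): x'=0.0549, y'=0.0077
  A cos θ + B sin θ = C:  0.0951·cos θ + -0.3238·sin θ = -0.1077
  √(A²+B²)=0.3375;  θ1 = -1.2851+1.8958 ≈ 0.6106
rotate P by −φ2: (-0.0208, -0.0514, -0.3238)
  A=0.1708, B=-0.3238, C=(l²−L²−A²−y'²−z²)/(2L)=-0.2213
  θ2 = atan2(B,A) + arccos(C/0.3661) = 1.1344
φ3=240.0° → target in arm frame (-0.0341, 0.0437)
  A cos θ + B sin θ = C:  0.1841·cos θ + -0.3238·sin θ = -0.2413
  γ=atan2(-0.3238,0.1841)=-1.0538;  ψ=arccos(-0.6477)=2.2754;  θ3=γ+ψ≈1.2216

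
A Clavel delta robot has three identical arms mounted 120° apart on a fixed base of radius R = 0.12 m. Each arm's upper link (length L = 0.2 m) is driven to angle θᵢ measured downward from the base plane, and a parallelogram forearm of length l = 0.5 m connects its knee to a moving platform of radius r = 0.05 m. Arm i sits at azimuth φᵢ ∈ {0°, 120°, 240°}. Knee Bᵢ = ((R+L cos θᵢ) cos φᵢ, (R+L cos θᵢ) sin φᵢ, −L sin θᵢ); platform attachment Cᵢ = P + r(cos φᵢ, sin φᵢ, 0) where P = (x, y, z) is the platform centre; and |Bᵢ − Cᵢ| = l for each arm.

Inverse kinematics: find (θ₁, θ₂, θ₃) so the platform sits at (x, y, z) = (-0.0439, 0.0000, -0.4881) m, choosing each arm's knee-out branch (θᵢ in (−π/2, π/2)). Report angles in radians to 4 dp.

θ₁ = 0.4363, θ₂ = 0.2619, θ₃ = 0.2619

arm 1 (φ=0.0°): x'=-0.0439, y'=0.0000
  A=0.1139, B=-0.4881, C=(l²−L²−A²−y'²−z²)/(2L)=-0.1030
  √(A²+B²)=0.5012;  θ1 = -1.3415+1.7778 ≈ 0.4363
rotate P by −φ2: (0.0219, 0.0380, -0.4881)
  e−x'=0.0481;  (l²−L²−(e−x')²−y'²−z²)/2L = -0.0800
  θ2 = atan2(B,A) + arccos(C/0.4905) = 0.2619
arm 3 (φ=240.0°): x'=0.0220, y'=-0.0380
  e−x'=0.0480;  (l²−L²−(e−x')²−y'²−z²)/2L = -0.0800
  θ3 = atan2(B,A) + arccos(C/0.4905) = 0.2619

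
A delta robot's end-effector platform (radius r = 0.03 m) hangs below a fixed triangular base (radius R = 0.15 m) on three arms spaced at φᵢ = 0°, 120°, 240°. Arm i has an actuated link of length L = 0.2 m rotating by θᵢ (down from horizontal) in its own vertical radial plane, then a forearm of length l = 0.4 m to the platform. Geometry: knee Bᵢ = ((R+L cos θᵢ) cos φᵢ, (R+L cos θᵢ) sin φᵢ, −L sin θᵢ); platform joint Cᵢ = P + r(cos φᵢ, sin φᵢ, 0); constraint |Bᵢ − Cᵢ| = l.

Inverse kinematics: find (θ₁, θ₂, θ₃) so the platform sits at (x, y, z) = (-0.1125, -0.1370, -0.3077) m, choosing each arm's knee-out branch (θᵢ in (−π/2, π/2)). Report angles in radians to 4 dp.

θ₁ = 0.9601, θ₂ = 0.7857, θ₃ = -0.3491

rotate P by −φ1: (-0.1125, -0.1370, -0.3077)
  A cos θ + B sin θ = C:  0.2325·cos θ + -0.3077·sin θ = -0.1188
  γ=atan2(-0.3077,0.2325)=-0.9237;  ψ=arccos(-0.3079)=1.8838;  θ1=γ+ψ≈0.9601
rotate P by −φ2: (-0.0624, 0.1659, -0.3077)
  A cos θ + B sin θ = C:  0.1824·cos θ + -0.3077·sin θ = -0.0887
  θ2 = atan2(B,A) + arccos(C/0.3577) = 0.7857
rotate P by −φ3: (0.1749, -0.0289, -0.3077)
  e−x'=-0.0549;  (l²−L²−(e−x')²−y'²−z²)/2L = 0.0537
  θ3 = atan2(B,A) + arccos(C/0.3126) = -0.3491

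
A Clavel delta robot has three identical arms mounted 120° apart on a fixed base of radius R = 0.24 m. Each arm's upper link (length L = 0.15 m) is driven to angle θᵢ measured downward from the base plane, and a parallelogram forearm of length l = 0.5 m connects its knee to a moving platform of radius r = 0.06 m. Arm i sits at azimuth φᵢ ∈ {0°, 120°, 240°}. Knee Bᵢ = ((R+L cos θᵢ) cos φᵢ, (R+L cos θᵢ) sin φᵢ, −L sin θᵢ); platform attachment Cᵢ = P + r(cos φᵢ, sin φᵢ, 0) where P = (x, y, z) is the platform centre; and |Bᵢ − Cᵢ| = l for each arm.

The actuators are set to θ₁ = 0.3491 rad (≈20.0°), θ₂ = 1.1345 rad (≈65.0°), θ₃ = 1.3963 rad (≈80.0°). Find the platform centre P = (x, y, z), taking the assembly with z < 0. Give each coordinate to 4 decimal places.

S1 = (0.3210·cos0.0°, 0.3210·sin0.0°, -0.0513) = (0.3210, 0.0000, -0.0513)
arm 2 at φ=120.0°: ρ2 = 0.2434;  S2 = (-0.1217, 0.2108, -0.1359)
φ3=240.0°: virtual centre (-0.1030, -0.1784, -0.1477), radius l
eliminate P² terms by subtracting sphere 1 from 2 and 3
linear system: -0.8853x+0.4216y = -0.0279−-0.1693z; -0.8479x+-0.3569y = -0.0414−-0.1928z
det = 0.6734;  x = 0.0407+-0.2104z,  y = 0.0192+-0.0403z
into |P−S₁|² = l²: 1.0459z² + 0.2190z + -0.1685 = 0;  Δ = 0.7527;  z = -0.5195 or 0.3101 → z<0 root = -0.5195
x = 0.1500, y = 0.0402

(0.1500, 0.0402, -0.5195)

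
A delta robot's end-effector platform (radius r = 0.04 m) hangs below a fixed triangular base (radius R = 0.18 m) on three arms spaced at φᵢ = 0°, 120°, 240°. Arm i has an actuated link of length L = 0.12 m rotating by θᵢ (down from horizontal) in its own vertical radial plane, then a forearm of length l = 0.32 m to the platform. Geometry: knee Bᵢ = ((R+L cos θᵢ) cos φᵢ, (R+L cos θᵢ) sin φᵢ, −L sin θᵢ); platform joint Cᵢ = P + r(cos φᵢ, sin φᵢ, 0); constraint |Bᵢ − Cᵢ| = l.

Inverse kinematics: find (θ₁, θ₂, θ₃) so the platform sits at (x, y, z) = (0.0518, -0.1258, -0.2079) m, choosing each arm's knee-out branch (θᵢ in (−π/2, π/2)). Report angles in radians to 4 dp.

φ1=0.0° → target in arm frame (0.0518, -0.1258)
  A=0.0882, B=-0.2079, C=(l²−L²−A²−y'²−z²)/(2L)=0.0882
  θ1 = atan2(B,A) + arccos(C/0.2258) = -0.0001
φ2=120.0° → target in arm frame (-0.1348, 0.0180)
  A=0.2748, B=-0.2079, C=(l²−L²−A²−y'²−z²)/(2L)=-0.1295
  √(A²+B²)=0.3446;  θ2 = -0.6476+1.9561 ≈ 1.3085
rotate P by −φ3: (0.0830, 0.1078, -0.2079)
  A cos θ + B sin θ = C:  0.0570·cos θ + -0.2079·sin θ = 0.1247
  γ=atan2(-0.2079,0.0570)=-1.3034;  ψ=arccos(0.5784)=0.9541;  θ3=γ+ψ≈-0.3493

θ₁ = -0.0001, θ₂ = 1.3085, θ₃ = -0.3493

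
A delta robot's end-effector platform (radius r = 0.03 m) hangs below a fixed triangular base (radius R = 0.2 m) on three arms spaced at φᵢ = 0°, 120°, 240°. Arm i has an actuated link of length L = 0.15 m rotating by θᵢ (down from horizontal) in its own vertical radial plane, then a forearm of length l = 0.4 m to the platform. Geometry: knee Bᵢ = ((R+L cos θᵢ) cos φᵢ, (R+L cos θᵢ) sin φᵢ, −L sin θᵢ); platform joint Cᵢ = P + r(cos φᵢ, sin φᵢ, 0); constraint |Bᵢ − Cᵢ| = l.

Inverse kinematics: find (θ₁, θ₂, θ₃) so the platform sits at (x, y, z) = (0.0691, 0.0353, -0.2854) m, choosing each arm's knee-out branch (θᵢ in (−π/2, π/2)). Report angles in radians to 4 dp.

arm 1 (φ=0.0°): x'=0.0691, y'=0.0353
  A=0.1009, B=-0.2854, C=(l²−L²−A²−y'²−z²)/(2L)=0.1487
  θ1 = atan2(B,A) + arccos(C/0.3027) = -0.1738
arm 2 (φ=120.0°): x'=-0.0040, y'=-0.0775
  A cos θ + B sin θ = C:  0.1740·cos θ + -0.2854·sin θ = 0.0659
  θ2 = atan2(B,A) + arccos(C/0.3342) = 0.3490
φ3=240.0° → target in arm frame (-0.0651, 0.0422)
  e−x'=0.2351;  (l²−L²−(e−x')²−y'²−z²)/2L = -0.0034
  γ=atan2(-0.2854,0.2351)=-0.8817;  ψ=arccos(-0.0092)=1.5799;  θ3=γ+ψ≈0.6983

θ₁ = -0.1738, θ₂ = 0.3490, θ₃ = 0.6983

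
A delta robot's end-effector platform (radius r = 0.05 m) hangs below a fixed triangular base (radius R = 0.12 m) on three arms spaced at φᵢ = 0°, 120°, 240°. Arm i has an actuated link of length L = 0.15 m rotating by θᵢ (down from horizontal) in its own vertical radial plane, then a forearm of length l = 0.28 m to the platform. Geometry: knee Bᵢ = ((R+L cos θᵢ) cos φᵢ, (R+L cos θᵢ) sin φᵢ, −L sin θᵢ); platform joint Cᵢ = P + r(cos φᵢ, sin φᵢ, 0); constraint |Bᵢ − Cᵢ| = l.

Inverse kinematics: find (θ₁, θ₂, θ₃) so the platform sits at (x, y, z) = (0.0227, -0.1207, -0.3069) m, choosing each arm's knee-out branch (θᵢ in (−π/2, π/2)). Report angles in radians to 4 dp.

rotate P by −φ1: (0.0227, -0.1207, -0.3069)
  A=0.0473, B=-0.3069, C=(l²−L²−A²−y'²−z²)/(2L)=-0.1836
  √(A²+B²)=0.3105;  θ1 = -1.4179+2.2036 ≈ 0.7857
arm 2 (φ=120.0°): x'=-0.1159, y'=0.0407
  A=0.1859, B=-0.3069, C=(l²−L²−A²−y'²−z²)/(2L)=-0.2483
  θ2 = atan2(B,A) + arccos(C/0.3588) = 1.3089
arm 3 (φ=240.0°): x'=0.0932, y'=0.0800
  A=-0.0232, B=-0.3069, C=(l²−L²−A²−y'²−z²)/(2L)=-0.1508
  √(A²+B²)=0.3078;  θ3 = -1.6462+2.0827 ≈ 0.4365

θ₁ = 0.7857, θ₂ = 1.3089, θ₃ = 0.4365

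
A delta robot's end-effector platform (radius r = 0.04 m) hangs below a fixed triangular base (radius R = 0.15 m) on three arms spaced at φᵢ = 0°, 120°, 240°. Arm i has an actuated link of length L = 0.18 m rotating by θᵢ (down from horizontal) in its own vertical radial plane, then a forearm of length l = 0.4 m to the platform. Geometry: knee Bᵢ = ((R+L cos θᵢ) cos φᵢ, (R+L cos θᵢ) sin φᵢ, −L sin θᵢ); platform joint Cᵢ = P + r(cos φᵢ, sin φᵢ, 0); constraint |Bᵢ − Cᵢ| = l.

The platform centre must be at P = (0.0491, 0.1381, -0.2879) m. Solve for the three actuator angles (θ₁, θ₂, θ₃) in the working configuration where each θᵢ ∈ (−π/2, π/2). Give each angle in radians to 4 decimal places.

θ₁ = -0.0001, θ₂ = -0.2620, θ₃ = 0.8726

rotate P by −φ1: (0.0491, 0.1381, -0.2879)
  A cos θ + B sin θ = C:  0.0609·cos θ + -0.2879·sin θ = 0.0609
  √(A²+B²)=0.2943;  θ1 = -1.3623+1.3622 ≈ -0.0001
φ2=120.0° → target in arm frame (0.0950, -0.1116)
  A=0.0150, B=-0.2879, C=(l²−L²−A²−y'²−z²)/(2L)=0.0890
  √(A²+B²)=0.2883;  θ2 = -1.5189+1.2569 ≈ -0.2620
φ3=240.0° → target in arm frame (-0.1441, -0.0265)
  e−x'=0.2541;  (l²−L²−(e−x')²−y'²−z²)/2L = -0.0572
  √(A²+B²)=0.3840;  θ3 = -0.8476+1.7202 ≈ 0.8726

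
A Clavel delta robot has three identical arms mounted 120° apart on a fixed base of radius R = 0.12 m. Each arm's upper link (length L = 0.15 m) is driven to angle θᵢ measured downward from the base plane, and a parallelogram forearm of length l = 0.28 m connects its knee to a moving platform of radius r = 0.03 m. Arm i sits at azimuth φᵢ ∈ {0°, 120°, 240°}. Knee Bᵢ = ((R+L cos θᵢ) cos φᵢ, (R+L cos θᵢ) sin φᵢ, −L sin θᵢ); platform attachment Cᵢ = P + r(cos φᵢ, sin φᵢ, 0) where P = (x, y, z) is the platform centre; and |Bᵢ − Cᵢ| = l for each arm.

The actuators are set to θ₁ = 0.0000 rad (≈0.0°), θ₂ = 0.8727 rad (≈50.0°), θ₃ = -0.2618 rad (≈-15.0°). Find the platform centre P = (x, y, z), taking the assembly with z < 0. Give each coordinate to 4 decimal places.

(0.0311, -0.0841, -0.1664)

S1 = (0.2400·cos0.0°, 0.2400·sin0.0°, 0.0000) = (0.2400, 0.0000, 0.0000)
arm 2 at φ=120.0°: ρ2 = 0.1864;  S2 = (-0.0932, 0.1614, -0.1149)
φ3=240.0°: virtual centre (-0.1174, -0.2034, 0.0388), radius l
subtract pairs → two planes through P
plane₁₂: -0.6664x+0.3229y+-0.2298z = -0.0096
Cramer: x(z) = 0.0084-0.1363z;  y(z) = -0.0125+0.4304z
quadratic in z: (1.2038)z²+(0.0524)z+(-0.0246)=0, √Δ=0.3482 → z ∈ {-0.1664, 0.1229}; z = -0.1664 (taking z<0)
x = 0.0311, y = -0.0841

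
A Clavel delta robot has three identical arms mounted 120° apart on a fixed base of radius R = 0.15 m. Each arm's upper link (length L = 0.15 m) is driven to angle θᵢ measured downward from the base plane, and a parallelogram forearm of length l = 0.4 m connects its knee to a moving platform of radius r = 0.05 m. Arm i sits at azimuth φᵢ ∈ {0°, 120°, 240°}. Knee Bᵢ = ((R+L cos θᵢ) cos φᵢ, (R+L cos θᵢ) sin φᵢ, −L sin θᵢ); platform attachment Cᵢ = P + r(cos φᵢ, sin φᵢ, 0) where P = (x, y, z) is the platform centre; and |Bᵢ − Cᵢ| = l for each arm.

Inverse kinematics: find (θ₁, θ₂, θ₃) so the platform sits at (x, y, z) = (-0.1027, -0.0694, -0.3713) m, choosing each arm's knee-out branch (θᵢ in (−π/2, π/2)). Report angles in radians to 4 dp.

arm 1 (φ=0.0°): x'=-0.1027, y'=-0.0694
  e−x'=0.2027;  (l²−L²−(e−x')²−y'²−z²)/2L = -0.1542
  √(A²+B²)=0.4230;  θ1 = -1.0711+1.9440 ≈ 0.8729
φ2=120.0° → target in arm frame (-0.0088, 0.1236)
  A=0.1088, B=-0.3713, C=(l²−L²−A²−y'²−z²)/(2L)=-0.0916
  γ=atan2(-0.3713,0.1088)=-1.2859;  ψ=arccos(-0.2367)=1.8098;  θ2=γ+ψ≈0.5239
φ3=240.0° → target in arm frame (0.1115, -0.0542)
  e−x'=-0.0115;  (l²−L²−(e−x')²−y'²−z²)/2L = -0.0115
  √(A²+B²)=0.3715;  θ3 = -1.6016+1.6016 ≈ 0.0000

θ₁ = 0.8729, θ₂ = 0.5239, θ₃ = 0.0000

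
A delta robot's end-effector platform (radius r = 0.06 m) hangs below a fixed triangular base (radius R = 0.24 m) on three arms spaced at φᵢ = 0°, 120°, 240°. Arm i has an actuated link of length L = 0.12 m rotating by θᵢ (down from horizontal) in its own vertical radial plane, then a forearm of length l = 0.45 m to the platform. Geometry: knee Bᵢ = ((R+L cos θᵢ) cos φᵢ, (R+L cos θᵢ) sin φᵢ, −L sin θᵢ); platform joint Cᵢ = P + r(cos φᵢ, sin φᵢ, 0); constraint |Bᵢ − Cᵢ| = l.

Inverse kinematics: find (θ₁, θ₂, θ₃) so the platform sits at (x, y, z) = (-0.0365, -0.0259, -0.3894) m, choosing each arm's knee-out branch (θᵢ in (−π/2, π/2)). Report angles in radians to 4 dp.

θ₁ = 0.6112, θ₂ = 0.4364, θ₃ = 0.1744

rotate P by −φ1: (-0.0365, -0.0259, -0.3894)
  A cos θ + B sin θ = C:  0.2165·cos θ + -0.3894·sin θ = -0.0461
  θ1 = atan2(B,A) + arccos(C/0.4455) = 0.6112
rotate P by −φ2: (-0.0042, 0.0446, -0.3894)
  A cos θ + B sin θ = C:  0.1842·cos θ + -0.3894·sin θ = 0.0023
  γ=atan2(-0.3894,0.1842)=-1.1290;  ψ=arccos(0.0054)=1.5654;  θ2=γ+ψ≈0.4364
rotate P by −φ3: (0.0407, -0.0187, -0.3894)
  A cos θ + B sin θ = C:  0.1393·cos θ + -0.3894·sin θ = 0.0696
  √(A²+B²)=0.4136;  θ3 = -1.2272+1.4016 ≈ 0.1744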